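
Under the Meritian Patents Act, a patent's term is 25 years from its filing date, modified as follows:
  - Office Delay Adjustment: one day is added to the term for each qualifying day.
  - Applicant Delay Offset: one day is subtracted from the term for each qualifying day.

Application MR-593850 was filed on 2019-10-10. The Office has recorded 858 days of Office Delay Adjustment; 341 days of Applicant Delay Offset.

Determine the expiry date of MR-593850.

Base term: filing date + 25 years → 10 October 2044.
Office Delay Adjustment: +858 days → 15 February 2047.
Applicant Delay Offset: −341 days → 11 March 2046.

March 11, 2046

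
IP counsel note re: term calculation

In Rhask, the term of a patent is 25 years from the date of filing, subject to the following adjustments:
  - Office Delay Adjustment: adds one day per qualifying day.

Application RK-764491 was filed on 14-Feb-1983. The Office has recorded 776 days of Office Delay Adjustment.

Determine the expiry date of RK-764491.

2010-03-31

Base term: filing date + 25 years → 14 February 2008.
Office Delay Adjustment: +776 days → 31 March 2010.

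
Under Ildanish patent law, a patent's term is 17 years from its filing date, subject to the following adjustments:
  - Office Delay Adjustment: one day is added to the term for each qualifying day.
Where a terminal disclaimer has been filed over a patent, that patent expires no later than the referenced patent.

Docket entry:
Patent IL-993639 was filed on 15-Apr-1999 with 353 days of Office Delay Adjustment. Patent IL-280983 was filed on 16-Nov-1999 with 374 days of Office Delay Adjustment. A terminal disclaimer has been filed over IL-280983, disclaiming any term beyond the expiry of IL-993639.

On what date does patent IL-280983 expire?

April 3, 2017

Natural term of IL-280983:
  Base: filing + 17 years → 16 November 2016.
  Office Delay Adjustment: +374 days → 25 November 2017.
Expiry of referenced patent IL-993639:
  Base: filing + 17 years → 15 April 2016.
  Office Delay Adjustment: +353 days → 3 April 2017.
Terminal disclaimer: IL-280983 expires on the earlier of 25 November 2017 and 3 April 2017.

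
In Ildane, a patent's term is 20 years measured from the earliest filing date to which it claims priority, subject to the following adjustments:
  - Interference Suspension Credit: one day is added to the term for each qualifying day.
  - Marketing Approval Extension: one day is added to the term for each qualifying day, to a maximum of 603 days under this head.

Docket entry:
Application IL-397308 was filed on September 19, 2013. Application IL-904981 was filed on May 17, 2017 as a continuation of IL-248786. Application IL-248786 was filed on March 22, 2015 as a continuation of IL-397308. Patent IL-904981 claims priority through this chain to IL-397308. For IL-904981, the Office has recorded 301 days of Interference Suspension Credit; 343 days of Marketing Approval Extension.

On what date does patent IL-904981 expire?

Earliest priority filing: 19 September 2013.
Base term: 19 September 2013 + 20 years → 19 September 2033.
Interference Suspension Credit: +301 days → 17 July 2034.
Marketing Approval Extension: 343 days (within the 603-day cap) → +343 days → 25 June 2035.

2035-06-25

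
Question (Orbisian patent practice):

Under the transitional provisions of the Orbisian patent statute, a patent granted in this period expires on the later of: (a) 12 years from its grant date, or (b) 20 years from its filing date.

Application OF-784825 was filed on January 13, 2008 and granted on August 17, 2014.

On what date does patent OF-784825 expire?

(a) grant + 12 years → 17 August 2026.
(b) filing + 20 years → 13 January 2028.
Later of the two: 13 January 2028.

January 13, 2028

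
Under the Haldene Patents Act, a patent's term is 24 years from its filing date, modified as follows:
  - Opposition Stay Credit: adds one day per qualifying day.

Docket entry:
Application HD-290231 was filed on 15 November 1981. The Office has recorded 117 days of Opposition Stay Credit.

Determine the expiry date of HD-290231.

March 12, 2006

Base term: filing date + 24 years → 15 November 2005.
Opposition Stay Credit: +117 days → 12 March 2006.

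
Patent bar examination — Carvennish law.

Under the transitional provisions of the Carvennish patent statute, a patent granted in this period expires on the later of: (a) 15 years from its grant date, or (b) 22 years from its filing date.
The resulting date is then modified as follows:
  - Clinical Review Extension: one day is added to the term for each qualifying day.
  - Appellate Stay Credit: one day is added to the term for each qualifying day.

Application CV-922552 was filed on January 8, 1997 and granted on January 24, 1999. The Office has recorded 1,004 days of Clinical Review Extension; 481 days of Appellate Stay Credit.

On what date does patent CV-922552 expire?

2023-02-01

(a) grant + 15 years → 24 January 2014.
(b) filing + 22 years → 8 January 2019.
Later of the two: 8 January 2019.
Clinical Review Extension: +1004 days → 8 October 2021.
Appellate Stay Credit: +481 days → 1 February 2023.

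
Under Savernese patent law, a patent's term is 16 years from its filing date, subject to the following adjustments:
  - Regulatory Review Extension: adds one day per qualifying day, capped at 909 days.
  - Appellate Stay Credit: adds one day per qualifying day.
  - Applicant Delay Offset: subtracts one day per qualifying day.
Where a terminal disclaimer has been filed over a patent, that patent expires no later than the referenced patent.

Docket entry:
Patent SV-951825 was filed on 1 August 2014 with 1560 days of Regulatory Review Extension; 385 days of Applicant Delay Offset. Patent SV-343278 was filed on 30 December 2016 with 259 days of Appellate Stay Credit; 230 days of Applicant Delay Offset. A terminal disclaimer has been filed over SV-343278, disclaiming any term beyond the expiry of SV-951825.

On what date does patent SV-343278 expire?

January 7, 2032

Natural term of SV-343278:
  Base: filing + 16 years → 30 December 2032.
  Appellate Stay Credit: +259 days → 15 September 2033.
  Applicant Delay Offset: −230 days → 28 January 2033.
Expiry of referenced patent SV-951825:
  Base: filing + 16 years → 1 August 2030.
  Regulatory Review Extension: 1560 days claimed exceeds the 909-day cap, so +909 days → 26 January 2033.
  Applicant Delay Offset: −385 days → 7 January 2032.
Terminal disclaimer: SV-343278 expires on the earlier of 28 January 2033 and 7 January 2032.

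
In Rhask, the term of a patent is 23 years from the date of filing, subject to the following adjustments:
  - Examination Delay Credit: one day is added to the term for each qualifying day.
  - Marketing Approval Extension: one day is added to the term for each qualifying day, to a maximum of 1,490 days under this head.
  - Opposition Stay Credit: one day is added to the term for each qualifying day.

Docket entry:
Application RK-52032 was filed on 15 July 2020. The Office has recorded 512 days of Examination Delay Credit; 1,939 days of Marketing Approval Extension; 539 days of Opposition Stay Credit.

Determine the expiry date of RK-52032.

Base term: filing date + 23 years → 15 July 2043.
Examination Delay Credit: +512 days → 8 December 2044.
Marketing Approval Extension: 1939 days claimed exceeds the 1490-day cap, so +1490 days → 6 January 2049.
Opposition Stay Credit: +539 days → 29 June 2050.

June 29, 2050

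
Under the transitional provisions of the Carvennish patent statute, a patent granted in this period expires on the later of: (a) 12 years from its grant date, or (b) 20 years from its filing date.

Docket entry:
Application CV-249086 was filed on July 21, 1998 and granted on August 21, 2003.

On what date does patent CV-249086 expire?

(a) grant + 12 years → 21 August 2015.
(b) filing + 20 years → 21 July 2018.
Later of the two: 21 July 2018.

2018-07-21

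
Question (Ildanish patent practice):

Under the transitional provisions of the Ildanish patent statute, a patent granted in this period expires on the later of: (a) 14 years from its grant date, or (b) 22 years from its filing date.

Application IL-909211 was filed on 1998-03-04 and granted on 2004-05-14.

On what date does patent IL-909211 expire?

March 4, 2020

(a) grant + 14 years → 14 May 2018.
(b) filing + 22 years → 4 March 2020.
Later of the two: 4 March 2020.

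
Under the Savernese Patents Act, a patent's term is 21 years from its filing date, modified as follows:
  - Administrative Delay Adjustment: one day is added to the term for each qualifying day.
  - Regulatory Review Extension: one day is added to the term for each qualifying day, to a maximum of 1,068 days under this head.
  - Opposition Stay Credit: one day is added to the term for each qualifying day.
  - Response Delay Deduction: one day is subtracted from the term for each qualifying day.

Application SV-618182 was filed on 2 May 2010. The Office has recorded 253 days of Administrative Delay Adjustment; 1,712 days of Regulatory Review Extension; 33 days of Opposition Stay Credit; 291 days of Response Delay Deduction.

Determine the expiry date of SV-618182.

Base term: filing date + 21 years → 2 May 2031.
Administrative Delay Adjustment: +253 days → 10 January 2032.
Regulatory Review Extension: 1712 days claimed exceeds the 1068-day cap, so +1068 days → 13 December 2034.
Opposition Stay Credit: +33 days → 15 January 2035.
Response Delay Deduction: −291 days → 30 March 2034.

March 30, 2034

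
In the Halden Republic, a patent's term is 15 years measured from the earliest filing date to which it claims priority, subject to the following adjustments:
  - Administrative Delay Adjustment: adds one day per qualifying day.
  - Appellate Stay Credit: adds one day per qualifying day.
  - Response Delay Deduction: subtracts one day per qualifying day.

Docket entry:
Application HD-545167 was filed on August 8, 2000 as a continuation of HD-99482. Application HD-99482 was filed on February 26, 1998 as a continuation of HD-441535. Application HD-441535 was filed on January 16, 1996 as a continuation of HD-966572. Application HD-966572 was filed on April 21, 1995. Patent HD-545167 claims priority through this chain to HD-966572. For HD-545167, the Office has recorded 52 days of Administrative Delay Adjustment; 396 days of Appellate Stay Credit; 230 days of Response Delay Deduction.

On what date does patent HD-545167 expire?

November 25, 2010

Earliest priority filing: 21 April 1995.
Base term: 21 April 1995 + 15 years → 21 April 2010.
Administrative Delay Adjustment: +52 days → 12 June 2010.
Appellate Stay Credit: +396 days → 13 July 2011.
Response Delay Deduction: −230 days → 25 November 2010.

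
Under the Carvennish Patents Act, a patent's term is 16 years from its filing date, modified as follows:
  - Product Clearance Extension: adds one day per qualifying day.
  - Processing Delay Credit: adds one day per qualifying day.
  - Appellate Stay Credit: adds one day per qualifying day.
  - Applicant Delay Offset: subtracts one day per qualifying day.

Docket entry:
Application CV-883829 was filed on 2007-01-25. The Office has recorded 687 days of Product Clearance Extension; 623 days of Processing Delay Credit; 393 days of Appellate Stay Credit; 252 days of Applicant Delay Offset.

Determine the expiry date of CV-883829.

January 15, 2027

Base term: filing date + 16 years → 25 January 2023.
Product Clearance Extension: +687 days → 12 December 2024.
Processing Delay Credit: +623 days → 27 August 2026.
Appellate Stay Credit: +393 days → 24 September 2027.
Applicant Delay Offset: −252 days → 15 January 2027.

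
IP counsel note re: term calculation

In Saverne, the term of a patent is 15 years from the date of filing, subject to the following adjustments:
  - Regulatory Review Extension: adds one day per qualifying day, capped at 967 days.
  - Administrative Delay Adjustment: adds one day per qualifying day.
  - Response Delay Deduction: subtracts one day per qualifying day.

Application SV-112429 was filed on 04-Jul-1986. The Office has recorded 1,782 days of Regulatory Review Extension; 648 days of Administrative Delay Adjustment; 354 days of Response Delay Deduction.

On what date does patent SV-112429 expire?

December 16, 2004

Base term: filing date + 15 years → 4 July 2001.
Regulatory Review Extension: 1782 days claimed exceeds the 967-day cap, so +967 days → 26 February 2004.
Administrative Delay Adjustment: +648 days → 5 December 2005.
Response Delay Deduction: −354 days → 16 December 2004.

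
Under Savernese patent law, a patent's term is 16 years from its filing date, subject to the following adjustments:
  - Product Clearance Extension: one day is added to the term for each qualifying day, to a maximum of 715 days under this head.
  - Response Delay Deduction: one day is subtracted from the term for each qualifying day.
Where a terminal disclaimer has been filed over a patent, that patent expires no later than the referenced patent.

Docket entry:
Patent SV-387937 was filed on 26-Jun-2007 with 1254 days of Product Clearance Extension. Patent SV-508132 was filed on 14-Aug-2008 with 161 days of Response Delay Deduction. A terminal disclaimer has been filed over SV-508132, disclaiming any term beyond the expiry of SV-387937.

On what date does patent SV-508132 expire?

2024-03-06

Natural term of SV-508132:
  Base: filing + 16 years → 14 August 2024.
  Response Delay Deduction: −161 days → 6 March 2024.
Expiry of referenced patent SV-387937:
  Base: filing + 16 years → 26 June 2023.
  Product Clearance Extension: 1254 days claimed exceeds the 715-day cap, so +715 days → 10 June 2025.
Terminal disclaimer: SV-508132 expires on the earlier of 6 March 2024 and 10 June 2025.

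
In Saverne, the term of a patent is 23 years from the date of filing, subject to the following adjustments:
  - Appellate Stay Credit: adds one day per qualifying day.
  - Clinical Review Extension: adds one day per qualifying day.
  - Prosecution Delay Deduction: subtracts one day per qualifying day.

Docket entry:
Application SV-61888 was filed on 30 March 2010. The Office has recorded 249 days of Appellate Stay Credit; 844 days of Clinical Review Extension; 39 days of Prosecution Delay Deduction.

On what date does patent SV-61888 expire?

Base term: filing date + 23 years → 30 March 2033.
Appellate Stay Credit: +249 days → 4 December 2033.
Clinical Review Extension: +844 days → 27 March 2036.
Prosecution Delay Deduction: −39 days → 17 February 2036.

2036-02-17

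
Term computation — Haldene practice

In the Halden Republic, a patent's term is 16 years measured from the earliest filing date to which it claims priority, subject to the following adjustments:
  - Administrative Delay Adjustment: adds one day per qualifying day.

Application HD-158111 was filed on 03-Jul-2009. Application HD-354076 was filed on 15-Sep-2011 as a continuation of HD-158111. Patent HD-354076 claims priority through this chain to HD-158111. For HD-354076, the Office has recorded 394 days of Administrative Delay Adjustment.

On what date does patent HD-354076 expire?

August 1, 2026

Earliest priority filing: 3 July 2009.
Base term: 3 July 2009 + 16 years → 3 July 2025.
Administrative Delay Adjustment: +394 days → 1 August 2026.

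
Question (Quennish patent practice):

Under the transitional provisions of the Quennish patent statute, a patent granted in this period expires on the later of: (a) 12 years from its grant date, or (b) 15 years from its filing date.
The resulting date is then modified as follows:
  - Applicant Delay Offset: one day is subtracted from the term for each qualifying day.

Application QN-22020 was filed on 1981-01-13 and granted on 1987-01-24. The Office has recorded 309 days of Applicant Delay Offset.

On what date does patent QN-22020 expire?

1998-03-21

(a) grant + 12 years → 24 January 1999.
(b) filing + 15 years → 13 January 1996.
Later of the two: 24 January 1999.
Applicant Delay Offset: −309 days → 21 March 1998.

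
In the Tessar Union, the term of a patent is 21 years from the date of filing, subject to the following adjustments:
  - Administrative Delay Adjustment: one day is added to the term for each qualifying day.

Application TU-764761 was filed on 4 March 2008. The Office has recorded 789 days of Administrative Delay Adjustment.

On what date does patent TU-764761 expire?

May 2, 2031

Base term: filing date + 21 years → 4 March 2029.
Administrative Delay Adjustment: +789 days → 2 May 2031.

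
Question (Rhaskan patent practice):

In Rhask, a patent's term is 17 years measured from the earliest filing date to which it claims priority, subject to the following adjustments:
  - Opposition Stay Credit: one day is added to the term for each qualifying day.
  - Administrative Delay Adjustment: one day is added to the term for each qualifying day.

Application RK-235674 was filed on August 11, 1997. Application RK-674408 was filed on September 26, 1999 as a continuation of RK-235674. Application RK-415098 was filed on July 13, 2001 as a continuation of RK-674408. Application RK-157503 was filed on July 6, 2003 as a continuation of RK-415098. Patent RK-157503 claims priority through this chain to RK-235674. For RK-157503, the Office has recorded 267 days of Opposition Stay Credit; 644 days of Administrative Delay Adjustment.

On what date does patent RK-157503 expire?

February 7, 2017

Earliest priority filing: 11 August 1997.
Base term: 11 August 1997 + 17 years → 11 August 2014.
Opposition Stay Credit: +267 days → 5 May 2015.
Administrative Delay Adjustment: +644 days → 7 February 2017.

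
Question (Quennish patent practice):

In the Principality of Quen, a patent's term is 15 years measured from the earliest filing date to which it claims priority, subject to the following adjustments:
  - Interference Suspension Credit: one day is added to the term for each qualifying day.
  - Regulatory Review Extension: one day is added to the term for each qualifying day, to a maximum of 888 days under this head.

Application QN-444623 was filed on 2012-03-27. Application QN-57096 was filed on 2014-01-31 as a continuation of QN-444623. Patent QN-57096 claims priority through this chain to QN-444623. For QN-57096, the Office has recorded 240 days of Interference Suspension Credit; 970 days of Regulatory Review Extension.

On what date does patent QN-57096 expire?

April 28, 2030

Earliest priority filing: 27 March 2012.
Base term: 27 March 2012 + 15 years → 27 March 2027.
Interference Suspension Credit: +240 days → 22 November 2027.
Regulatory Review Extension: 970 days claimed exceeds the 888-day cap, so +888 days → 28 April 2030.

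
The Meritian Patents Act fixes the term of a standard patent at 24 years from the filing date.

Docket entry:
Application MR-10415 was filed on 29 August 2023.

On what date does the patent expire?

2047-08-29

Filing date + 24 years → 29 August 2047.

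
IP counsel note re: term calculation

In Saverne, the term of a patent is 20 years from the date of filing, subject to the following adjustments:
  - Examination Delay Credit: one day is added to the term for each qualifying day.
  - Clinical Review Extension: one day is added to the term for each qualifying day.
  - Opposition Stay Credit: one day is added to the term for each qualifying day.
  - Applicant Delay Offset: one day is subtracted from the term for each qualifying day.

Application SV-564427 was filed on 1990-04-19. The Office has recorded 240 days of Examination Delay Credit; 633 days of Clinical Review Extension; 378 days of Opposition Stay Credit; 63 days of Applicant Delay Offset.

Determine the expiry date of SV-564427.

July 20, 2013

Base term: filing date + 20 years → 19 April 2010.
Examination Delay Credit: +240 days → 15 December 2010.
Clinical Review Extension: +633 days → 8 September 2012.
Opposition Stay Credit: +378 days → 21 September 2013.
Applicant Delay Offset: −63 days → 20 July 2013.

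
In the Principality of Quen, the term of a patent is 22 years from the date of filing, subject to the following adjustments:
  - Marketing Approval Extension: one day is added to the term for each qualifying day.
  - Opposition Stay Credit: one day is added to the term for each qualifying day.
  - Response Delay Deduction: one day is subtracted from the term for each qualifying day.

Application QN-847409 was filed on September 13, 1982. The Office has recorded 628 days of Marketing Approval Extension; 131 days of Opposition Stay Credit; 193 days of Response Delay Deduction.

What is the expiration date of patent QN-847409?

April 2, 2006

Base term: filing date + 22 years → 13 September 2004.
Marketing Approval Extension: +628 days → 3 June 2006.
Opposition Stay Credit: +131 days → 12 October 2006.
Response Delay Deduction: −193 days → 2 April 2006.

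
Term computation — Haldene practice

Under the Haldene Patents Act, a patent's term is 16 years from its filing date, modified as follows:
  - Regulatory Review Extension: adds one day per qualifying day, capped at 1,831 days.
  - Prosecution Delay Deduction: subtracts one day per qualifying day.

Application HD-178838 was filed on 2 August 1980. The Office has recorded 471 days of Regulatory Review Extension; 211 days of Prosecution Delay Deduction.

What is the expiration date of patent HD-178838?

1997-04-19

Base term: filing date + 16 years → 2 August 1996.
Regulatory Review Extension: 471 days (within the 1831-day cap) → +471 days → 16 November 1997.
Prosecution Delay Deduction: −211 days → 19 April 1997.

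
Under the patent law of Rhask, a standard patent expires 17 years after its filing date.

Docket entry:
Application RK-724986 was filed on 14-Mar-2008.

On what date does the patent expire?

March 14, 2025

Filing date + 17 years → 14 March 2025.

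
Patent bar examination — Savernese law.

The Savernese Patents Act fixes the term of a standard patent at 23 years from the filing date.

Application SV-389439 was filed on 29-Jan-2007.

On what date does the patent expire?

2030-01-29

Filing date + 23 years → 29 January 2030.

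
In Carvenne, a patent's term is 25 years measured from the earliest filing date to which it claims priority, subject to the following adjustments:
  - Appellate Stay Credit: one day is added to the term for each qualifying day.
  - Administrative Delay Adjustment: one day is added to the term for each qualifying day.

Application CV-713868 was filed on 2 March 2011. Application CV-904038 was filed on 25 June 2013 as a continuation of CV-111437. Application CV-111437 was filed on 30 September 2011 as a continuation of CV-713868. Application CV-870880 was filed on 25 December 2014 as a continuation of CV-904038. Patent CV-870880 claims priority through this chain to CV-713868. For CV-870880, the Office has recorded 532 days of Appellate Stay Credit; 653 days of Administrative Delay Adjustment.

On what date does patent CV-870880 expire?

May 31, 2039

Earliest priority filing: 2 March 2011.
Base term: 2 March 2011 + 25 years → 2 March 2036.
Appellate Stay Credit: +532 days → 16 August 2037.
Administrative Delay Adjustment: +653 days → 31 May 2039.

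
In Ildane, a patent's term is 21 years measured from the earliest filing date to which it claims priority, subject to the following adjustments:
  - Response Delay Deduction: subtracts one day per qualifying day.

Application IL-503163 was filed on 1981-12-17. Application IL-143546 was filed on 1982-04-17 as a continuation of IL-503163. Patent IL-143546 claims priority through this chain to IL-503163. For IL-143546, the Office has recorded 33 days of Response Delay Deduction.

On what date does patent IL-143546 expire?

2002-11-14

Earliest priority filing: 17 December 1981.
Base term: 17 December 1981 + 21 years → 17 December 2002.
Response Delay Deduction: −33 days → 14 November 2002.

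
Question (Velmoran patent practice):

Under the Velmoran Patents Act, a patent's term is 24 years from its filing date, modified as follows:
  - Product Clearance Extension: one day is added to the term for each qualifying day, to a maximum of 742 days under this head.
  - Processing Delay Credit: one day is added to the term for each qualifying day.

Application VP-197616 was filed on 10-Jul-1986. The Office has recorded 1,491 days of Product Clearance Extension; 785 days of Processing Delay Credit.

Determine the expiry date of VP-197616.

2014-09-14

Base term: filing date + 24 years → 10 July 2010.
Product Clearance Extension: 1491 days claimed exceeds the 742-day cap, so +742 days → 21 July 2012.
Processing Delay Credit: +785 days → 14 September 2014.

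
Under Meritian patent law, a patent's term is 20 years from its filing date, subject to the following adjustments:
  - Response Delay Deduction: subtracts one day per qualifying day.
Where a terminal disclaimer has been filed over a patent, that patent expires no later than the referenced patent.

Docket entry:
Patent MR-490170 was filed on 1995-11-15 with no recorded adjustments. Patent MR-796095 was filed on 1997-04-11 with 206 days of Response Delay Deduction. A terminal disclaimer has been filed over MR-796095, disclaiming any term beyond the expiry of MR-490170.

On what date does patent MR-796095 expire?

Natural term of MR-796095:
  Base: filing + 20 years → 11 April 2017.
  Response Delay Deduction: −206 days → 17 September 2016.
Expiry of referenced patent MR-490170:
  Base: filing + 20 years → 15 November 2015.
Terminal disclaimer: MR-796095 expires on the earlier of 17 September 2016 and 15 November 2015.

2015-11-15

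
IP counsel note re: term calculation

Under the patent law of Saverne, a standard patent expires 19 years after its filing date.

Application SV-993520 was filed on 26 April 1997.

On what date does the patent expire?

April 26, 2016

Filing date + 19 years → 26 April 2016.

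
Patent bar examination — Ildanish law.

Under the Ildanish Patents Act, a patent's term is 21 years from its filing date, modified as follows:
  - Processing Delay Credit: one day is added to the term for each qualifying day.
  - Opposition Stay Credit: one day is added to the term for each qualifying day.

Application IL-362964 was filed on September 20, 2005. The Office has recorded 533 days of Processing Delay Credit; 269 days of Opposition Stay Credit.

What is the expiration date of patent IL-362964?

Base term: filing date + 21 years → 20 September 2026.
Processing Delay Credit: +533 days → 6 March 2028.
Opposition Stay Credit: +269 days → 30 November 2028.

November 30, 2028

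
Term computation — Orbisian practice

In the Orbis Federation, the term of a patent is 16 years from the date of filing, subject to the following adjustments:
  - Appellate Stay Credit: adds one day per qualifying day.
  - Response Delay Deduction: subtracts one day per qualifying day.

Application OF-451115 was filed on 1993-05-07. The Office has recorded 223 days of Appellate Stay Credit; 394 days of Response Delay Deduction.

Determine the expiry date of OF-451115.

November 17, 2008

Base term: filing date + 16 years → 7 May 2009.
Appellate Stay Credit: +223 days → 16 December 2009.
Response Delay Deduction: −394 days → 17 November 2008.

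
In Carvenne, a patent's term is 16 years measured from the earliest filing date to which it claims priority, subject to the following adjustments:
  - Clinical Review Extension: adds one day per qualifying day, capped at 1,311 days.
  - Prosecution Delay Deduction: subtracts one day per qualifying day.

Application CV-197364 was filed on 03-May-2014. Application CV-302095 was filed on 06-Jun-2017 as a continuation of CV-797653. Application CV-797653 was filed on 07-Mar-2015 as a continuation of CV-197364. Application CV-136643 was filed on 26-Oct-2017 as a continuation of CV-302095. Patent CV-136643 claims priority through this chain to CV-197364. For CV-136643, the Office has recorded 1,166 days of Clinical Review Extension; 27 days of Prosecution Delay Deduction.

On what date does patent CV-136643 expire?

June 15, 2033

Earliest priority filing: 3 May 2014.
Base term: 3 May 2014 + 16 years → 3 May 2030.
Clinical Review Extension: 1166 days (within the 1311-day cap) → +1166 days → 12 July 2033.
Prosecution Delay Deduction: −27 days → 15 June 2033.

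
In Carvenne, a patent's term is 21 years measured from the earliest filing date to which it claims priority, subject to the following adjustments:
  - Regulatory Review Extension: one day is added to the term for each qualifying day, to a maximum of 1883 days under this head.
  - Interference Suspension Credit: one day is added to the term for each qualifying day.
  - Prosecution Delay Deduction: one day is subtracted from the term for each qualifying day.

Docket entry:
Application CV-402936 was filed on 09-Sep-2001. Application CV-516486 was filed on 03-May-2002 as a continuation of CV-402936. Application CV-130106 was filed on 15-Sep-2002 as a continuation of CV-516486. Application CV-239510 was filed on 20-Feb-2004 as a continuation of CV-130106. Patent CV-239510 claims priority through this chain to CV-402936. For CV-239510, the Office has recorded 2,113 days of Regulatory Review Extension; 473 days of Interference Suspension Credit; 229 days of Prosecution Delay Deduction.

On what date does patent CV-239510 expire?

2028-07-06

Earliest priority filing: 9 September 2001.
Base term: 9 September 2001 + 21 years → 9 September 2022.
Regulatory Review Extension: 2113 days claimed exceeds the 1883-day cap, so +1883 days → 5 November 2027.
Interference Suspension Credit: +473 days → 20 February 2029.
Prosecution Delay Deduction: −229 days → 6 July 2028.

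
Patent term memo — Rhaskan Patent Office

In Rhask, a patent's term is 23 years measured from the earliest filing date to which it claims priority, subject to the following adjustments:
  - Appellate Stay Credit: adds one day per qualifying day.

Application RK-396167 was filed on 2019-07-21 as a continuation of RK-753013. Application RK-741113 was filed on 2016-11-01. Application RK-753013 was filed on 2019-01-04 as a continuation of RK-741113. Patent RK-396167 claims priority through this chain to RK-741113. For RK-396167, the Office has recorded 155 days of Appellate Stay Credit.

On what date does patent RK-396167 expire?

April 4, 2040

Earliest priority filing: 1 November 2016.
Base term: 1 November 2016 + 23 years → 1 November 2039.
Appellate Stay Credit: +155 days → 4 April 2040.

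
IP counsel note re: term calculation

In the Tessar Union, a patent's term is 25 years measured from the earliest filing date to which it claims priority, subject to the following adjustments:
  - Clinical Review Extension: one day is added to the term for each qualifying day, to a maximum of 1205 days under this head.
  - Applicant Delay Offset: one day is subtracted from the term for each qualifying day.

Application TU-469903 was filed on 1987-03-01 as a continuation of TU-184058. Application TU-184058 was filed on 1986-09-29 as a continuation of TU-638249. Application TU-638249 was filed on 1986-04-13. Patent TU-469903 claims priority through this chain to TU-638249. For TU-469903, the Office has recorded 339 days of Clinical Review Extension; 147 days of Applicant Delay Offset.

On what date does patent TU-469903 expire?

Earliest priority filing: 13 April 1986.
Base term: 13 April 1986 + 25 years → 13 April 2011.
Clinical Review Extension: 339 days (within the 1205-day cap) → +339 days → 17 March 2012.
Applicant Delay Offset: −147 days → 22 October 2011.

October 22, 2011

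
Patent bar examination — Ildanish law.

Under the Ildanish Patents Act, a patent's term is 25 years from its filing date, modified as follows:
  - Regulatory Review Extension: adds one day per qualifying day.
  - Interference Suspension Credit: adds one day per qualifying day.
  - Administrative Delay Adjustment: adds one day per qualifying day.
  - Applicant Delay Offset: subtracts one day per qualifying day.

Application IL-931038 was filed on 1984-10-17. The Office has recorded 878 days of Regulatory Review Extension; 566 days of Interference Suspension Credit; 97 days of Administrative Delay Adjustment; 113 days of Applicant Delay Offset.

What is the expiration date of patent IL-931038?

September 14, 2013

Base term: filing date + 25 years → 17 October 2009.
Regulatory Review Extension: +878 days → 13 March 2012.
Interference Suspension Credit: +566 days → 30 September 2013.
Administrative Delay Adjustment: +97 days → 5 January 2014.
Applicant Delay Offset: −113 days → 14 September 2013.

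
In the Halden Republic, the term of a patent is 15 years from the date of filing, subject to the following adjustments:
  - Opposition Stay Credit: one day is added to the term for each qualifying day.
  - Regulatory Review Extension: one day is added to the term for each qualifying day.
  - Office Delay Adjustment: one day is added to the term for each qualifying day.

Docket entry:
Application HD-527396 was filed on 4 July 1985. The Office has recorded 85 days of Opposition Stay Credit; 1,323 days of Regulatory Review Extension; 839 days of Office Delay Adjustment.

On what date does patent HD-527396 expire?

August 29, 2006

Base term: filing date + 15 years → 4 July 2000.
Opposition Stay Credit: +85 days → 27 September 2000.
Regulatory Review Extension: +1323 days → 12 May 2004.
Office Delay Adjustment: +839 days → 29 August 2006.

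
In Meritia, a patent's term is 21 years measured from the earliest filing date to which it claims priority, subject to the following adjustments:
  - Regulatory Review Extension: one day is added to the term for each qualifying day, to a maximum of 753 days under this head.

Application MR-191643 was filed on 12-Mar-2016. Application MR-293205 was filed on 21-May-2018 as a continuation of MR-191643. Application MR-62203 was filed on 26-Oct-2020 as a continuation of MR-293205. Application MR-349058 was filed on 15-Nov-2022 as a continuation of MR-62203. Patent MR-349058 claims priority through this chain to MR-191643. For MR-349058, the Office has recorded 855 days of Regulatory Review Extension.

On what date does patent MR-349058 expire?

April 4, 2039

Earliest priority filing: 12 March 2016.
Base term: 12 March 2016 + 21 years → 12 March 2037.
Regulatory Review Extension: 855 days claimed exceeds the 753-day cap, so +753 days → 4 April 2039.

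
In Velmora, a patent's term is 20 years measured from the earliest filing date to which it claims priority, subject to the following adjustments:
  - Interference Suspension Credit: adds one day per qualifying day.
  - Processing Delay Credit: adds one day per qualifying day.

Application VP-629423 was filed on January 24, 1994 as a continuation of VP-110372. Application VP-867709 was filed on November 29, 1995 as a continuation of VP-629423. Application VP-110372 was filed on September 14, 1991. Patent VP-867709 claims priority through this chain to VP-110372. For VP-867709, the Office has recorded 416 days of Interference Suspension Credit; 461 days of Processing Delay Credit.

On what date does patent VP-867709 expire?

February 7, 2014

Earliest priority filing: 14 September 1991.
Base term: 14 September 1991 + 20 years → 14 September 2011.
Interference Suspension Credit: +416 days → 3 November 2012.
Processing Delay Credit: +461 days → 7 February 2014.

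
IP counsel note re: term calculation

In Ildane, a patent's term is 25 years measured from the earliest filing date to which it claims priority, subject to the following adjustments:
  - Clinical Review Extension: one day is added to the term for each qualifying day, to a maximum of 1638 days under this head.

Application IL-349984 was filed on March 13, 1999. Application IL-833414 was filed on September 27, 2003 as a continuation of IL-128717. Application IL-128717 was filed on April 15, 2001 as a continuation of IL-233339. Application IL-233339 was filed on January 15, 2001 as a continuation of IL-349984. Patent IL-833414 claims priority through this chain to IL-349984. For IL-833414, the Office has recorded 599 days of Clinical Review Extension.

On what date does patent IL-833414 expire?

November 2, 2025

Earliest priority filing: 13 March 1999.
Base term: 13 March 1999 + 25 years → 13 March 2024.
Clinical Review Extension: 599 days (within the 1638-day cap) → +599 days → 2 November 2025.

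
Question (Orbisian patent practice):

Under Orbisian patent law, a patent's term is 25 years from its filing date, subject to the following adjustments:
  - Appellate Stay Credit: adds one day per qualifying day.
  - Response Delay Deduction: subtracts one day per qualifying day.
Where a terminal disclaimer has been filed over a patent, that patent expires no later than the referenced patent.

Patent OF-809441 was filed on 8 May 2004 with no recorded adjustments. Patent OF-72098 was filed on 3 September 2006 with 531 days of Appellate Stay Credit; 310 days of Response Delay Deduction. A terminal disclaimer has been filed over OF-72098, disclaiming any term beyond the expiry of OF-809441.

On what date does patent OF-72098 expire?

May 8, 2029

Natural term of OF-72098:
  Base: filing + 25 years → 3 September 2031.
  Appellate Stay Credit: +531 days → 15 February 2033.
  Response Delay Deduction: −310 days → 11 April 2032.
Expiry of referenced patent OF-809441:
  Base: filing + 25 years → 8 May 2029.
Terminal disclaimer: OF-72098 expires on the earlier of 11 April 2032 and 8 May 2029.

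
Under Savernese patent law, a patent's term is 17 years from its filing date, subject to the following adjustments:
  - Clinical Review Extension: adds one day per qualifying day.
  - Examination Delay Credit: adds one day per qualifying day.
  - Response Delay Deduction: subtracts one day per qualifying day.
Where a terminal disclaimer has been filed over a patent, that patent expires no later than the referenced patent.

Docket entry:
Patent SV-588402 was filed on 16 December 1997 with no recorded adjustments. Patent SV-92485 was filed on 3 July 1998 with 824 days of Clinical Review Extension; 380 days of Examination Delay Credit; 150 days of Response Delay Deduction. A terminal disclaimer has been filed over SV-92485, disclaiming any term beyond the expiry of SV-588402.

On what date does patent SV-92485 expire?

Natural term of SV-92485:
  Base: filing + 17 years → 3 July 2015.
  Clinical Review Extension: +824 days → 4 October 2017.
  Examination Delay Credit: +380 days → 19 October 2018.
  Response Delay Deduction: −150 days → 22 May 2018.
Expiry of referenced patent SV-588402:
  Base: filing + 17 years → 16 December 2014.
Terminal disclaimer: SV-92485 expires on the earlier of 22 May 2018 and 16 December 2014.

2014-12-16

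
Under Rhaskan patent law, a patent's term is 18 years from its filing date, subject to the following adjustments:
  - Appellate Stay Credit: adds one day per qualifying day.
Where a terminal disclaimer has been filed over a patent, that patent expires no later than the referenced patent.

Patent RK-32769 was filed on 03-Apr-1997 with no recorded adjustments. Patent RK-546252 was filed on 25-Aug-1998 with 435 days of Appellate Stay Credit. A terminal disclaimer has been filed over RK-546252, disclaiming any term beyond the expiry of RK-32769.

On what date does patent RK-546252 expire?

2015-04-03

Natural term of RK-546252:
  Base: filing + 18 years → 25 August 2016.
  Appellate Stay Credit: +435 days → 3 November 2017.
Expiry of referenced patent RK-32769:
  Base: filing + 18 years → 3 April 2015.
Terminal disclaimer: RK-546252 expires on the earlier of 3 November 2017 and 3 April 2015.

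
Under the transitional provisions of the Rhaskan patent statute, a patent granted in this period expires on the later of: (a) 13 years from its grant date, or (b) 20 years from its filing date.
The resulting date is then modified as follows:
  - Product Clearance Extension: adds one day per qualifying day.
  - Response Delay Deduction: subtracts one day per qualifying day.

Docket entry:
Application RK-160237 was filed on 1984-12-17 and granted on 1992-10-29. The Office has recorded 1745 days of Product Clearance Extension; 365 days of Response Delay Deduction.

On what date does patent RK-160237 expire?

2009-08-09

(a) grant + 13 years → 29 October 2005.
(b) filing + 20 years → 17 December 2004.
Later of the two: 29 October 2005.
Product Clearance Extension: +1745 days → 9 August 2010.
Response Delay Deduction: −365 days → 9 August 2009.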